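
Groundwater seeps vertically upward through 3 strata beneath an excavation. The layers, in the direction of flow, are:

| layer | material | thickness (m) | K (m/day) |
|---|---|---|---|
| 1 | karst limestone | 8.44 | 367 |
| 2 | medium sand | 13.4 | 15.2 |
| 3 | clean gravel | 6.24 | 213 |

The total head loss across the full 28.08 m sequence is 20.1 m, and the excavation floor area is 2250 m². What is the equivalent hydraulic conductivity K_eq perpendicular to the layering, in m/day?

Flow is perpendicular to layering, so the layers act in series and the equivalent K is the thickness-weighted harmonic mean.
Total thickness L = 8.44 + 13.4 + 6.24 = 28.08 m.
Σ(b_i/K_i) = 8.44/367 + 13.4/15.2 + 6.24/213 = 0.9339 d.
K_eq = L / Σ(b_i/K_i) = 28.08 / 0.9339 = 30.07 m/day.

30.1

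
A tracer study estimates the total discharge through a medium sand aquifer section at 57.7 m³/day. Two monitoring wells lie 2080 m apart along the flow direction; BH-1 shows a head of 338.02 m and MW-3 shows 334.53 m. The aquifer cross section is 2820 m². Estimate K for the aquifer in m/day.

12.2

Hydraulic gradient i = (338.02 − 334.53) / 2080 = 3.49 / 2080 = 0.001678.
From Q = K·A·i, K = Q / (A·i) = 57.7 / (2820 × 0.001678) = 12.19 m/day.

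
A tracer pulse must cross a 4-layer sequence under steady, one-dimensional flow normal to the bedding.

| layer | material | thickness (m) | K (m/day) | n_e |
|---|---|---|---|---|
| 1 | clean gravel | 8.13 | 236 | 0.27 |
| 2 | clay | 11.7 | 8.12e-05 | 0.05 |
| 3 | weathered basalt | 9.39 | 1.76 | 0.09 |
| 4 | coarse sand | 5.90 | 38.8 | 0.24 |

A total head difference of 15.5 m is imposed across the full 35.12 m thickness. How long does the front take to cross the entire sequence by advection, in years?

128

With flow normal to the layers, continuity requires the same specific discharge q through every layer.
Σ(b_i/K_i) = 8.13/236 + 11.7/8.12e-05 + 9.39/1.76 + 5.90/38.8 = 1.441e+05 d.
q = Δh / Σ(b_i/K_i) = 15.5 / 1.441e+05 = 0.0001076 m/day.
In each layer the seepage velocity is v_i = q/n_i, so the layer transit time is t_i = b_i·n_i / q:
  layer 1 (clean gravel): t_1 = 8.13 × 0.27 / 0.0001076 = 20407 d
  layer 2 (clay): t_2 = 11.7 × 0.05 / 0.0001076 = 5438 d
  layer 3 (weathered basalt): t_3 = 9.39 × 0.09 / 0.0001076 = 7856 d
  layer 4 (coarse sand): t_4 = 5.90 × 0.24 / 0.0001076 = 13164 d
Total t = Σ t_i = 46865 days = 128.3 years.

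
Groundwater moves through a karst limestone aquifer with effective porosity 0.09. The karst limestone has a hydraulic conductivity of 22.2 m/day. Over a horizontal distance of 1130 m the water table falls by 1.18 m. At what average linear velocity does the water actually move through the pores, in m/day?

0.258

Hydraulic gradient i = Δh / L = 1.18 / 1130 = 0.001044.
Darcy flux q = K · i = 22.20 × 0.001044 = 0.02318 m/day.
Seepage velocity v = q / n_e = 0.02318 / 0.09 = 0.2576 m/day.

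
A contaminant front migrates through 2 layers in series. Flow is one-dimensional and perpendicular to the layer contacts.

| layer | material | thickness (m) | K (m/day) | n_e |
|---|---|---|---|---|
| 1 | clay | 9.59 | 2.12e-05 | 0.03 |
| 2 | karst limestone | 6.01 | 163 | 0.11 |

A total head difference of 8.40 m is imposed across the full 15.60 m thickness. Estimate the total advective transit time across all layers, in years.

With flow normal to the layers, continuity requires the same specific discharge q through every layer.
Σ(b_i/K_i) = 9.59/2.12e-05 + 6.01/163 = 4.524e+05 d.
q = Δh / Σ(b_i/K_i) = 8.40 / 4.524e+05 = 1.857e-05 m/day.
In each layer the seepage velocity is v_i = q/n_i, so the layer transit time is t_i = b_i·n_i / q:
  layer 1 (clay): t_1 = 9.59 × 0.03 / 1.857e-05 = 15493 d
  layer 2 (karst limestone): t_2 = 6.01 × 0.11 / 1.857e-05 = 35602 d
Total t = Σ t_i = 51095 days = 139.9 years.

140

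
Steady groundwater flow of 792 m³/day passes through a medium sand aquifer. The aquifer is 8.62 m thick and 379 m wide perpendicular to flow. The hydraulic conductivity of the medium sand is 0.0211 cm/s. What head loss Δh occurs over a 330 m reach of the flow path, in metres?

4.39

Convert K: 0.0211 cm/s × 864 = 18.23 m/day.
Cross-sectional area A = 379 × 8.62 = 3267 m².
From Q = K·A·i, i = Q / (K·A) = 792 / (18.23 × 3267) = 0.01330.
Head loss Δh = i · L = 0.01330 × 330 = 4.388 m.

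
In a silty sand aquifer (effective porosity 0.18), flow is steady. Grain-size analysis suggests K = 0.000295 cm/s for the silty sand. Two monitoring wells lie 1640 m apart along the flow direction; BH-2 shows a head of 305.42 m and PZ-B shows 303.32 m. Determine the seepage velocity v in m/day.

0.00181

Convert K: 0.000295 cm/s × 864 = 0.2549 m/day.
Hydraulic gradient i = (305.42 − 303.32) / 1640 = 2.1 / 1640 = 0.001280.
Darcy flux q = K · i = 0.2549 × 0.001280 = 0.0003264 m/day.
Seepage velocity v = q / n_e = 0.0003264 / 0.18 = 0.001813 m/day.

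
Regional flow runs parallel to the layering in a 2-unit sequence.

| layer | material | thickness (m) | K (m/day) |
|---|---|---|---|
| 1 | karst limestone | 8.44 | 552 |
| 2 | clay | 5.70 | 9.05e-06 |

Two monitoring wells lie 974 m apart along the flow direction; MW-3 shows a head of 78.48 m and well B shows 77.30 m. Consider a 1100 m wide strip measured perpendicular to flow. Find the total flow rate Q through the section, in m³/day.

6210

Flow is parallel to layering, so each bed carries its own Darcy discharge and the transmissivities add.
Σ(K_i·b_i) = 552×8.44 + 9.05e-06×5.70 = 4659 m²/day.
Hydraulic gradient i = (78.48 − 77.30) / 974 = 1.18 / 974 = 0.001211.
Q = Σ(K_i·b_i) · W · i = 4659 × 1100 × 0.001211 = 6209 m³/day.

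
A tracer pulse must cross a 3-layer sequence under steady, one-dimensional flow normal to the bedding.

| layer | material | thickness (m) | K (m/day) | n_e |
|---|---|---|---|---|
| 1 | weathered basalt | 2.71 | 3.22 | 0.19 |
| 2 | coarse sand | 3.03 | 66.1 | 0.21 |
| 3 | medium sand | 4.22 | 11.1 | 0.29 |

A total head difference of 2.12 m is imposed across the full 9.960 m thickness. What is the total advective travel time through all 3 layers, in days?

With flow normal to the layers, continuity requires the same specific discharge q through every layer.
Σ(b_i/K_i) = 2.71/3.22 + 3.03/66.1 + 4.22/11.1 = 1.268 d.
q = Δh / Σ(b_i/K_i) = 2.12 / 1.268 = 1.672 m/day.
In each layer the seepage velocity is v_i = q/n_i, so the layer transit time is t_i = b_i·n_i / q:
  layer 1 (weathered basalt): t_1 = 2.71 × 0.19 / 1.672 = 0.3079 d
  layer 2 (coarse sand): t_2 = 3.03 × 0.21 / 1.672 = 0.3805 d
  layer 3 (medium sand): t_3 = 4.22 × 0.29 / 1.672 = 0.7318 d
Total t = Σ t_i = 1.420 days.

1.42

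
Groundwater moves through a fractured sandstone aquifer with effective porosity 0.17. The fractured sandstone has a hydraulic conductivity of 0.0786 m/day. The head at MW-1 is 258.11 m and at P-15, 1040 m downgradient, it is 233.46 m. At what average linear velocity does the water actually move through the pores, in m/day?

Hydraulic gradient i = (258.11 − 233.46) / 1040 = 24.65 / 1040 = 0.02370.
Darcy flux q = K · i = 0.07860 × 0.02370 = 0.001863 m/day.
Seepage velocity v = q / n_e = 0.001863 / 0.17 = 0.01096 m/day.

0.0110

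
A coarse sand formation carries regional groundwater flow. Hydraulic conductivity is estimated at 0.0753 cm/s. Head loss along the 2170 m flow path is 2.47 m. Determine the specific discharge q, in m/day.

0.0741

Convert K: 0.0753 cm/s × 864 = 65.06 m/day.
Hydraulic gradient i = Δh / L = 2.47 / 2170 = 0.001138.
Specific discharge q = K · i = 65.06 × 0.001138 = 0.07405 m/day.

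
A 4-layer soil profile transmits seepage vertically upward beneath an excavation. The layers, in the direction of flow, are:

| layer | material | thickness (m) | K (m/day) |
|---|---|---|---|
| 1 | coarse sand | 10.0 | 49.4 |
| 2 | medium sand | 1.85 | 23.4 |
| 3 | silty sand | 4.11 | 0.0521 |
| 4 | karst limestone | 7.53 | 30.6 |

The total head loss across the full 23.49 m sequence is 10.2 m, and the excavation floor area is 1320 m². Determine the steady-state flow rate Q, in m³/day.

Flow is perpendicular to layering, so the layers act in series and the equivalent K is the thickness-weighted harmonic mean.
Total thickness L = 10.0 + 1.85 + 4.11 + 7.53 = 23.49 m.
Σ(b_i/K_i) = 10.0/49.4 + 1.85/23.4 + 4.11/0.0521 + 7.53/30.6 = 79.41 d.
K_eq = L / Σ(b_i/K_i) = 23.49 / 79.41 = 0.2958 m/day.
Q = K_eq · A · (Δh/L) = 0.2958 × 1320 × (10.2/23.49) = 169.5 m³/day.

170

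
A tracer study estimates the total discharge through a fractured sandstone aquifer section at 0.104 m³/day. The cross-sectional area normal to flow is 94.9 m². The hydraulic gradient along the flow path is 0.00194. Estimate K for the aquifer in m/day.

0.565

Hydraulic gradient i = 0.00194.
From Q = K·A·i, K = Q / (A·i) = 0.104 / (94.90 × 0.001940) = 0.5649 m/day.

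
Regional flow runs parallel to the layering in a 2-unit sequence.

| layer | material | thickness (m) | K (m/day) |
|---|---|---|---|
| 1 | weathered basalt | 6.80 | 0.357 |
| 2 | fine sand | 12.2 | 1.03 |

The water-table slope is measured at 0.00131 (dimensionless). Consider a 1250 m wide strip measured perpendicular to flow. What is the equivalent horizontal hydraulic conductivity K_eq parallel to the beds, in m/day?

Flow is parallel to layering, so each bed carries its own Darcy discharge and the transmissivities add.
Σ(K_i·b_i) = 0.357×6.80 + 1.03×12.2 = 14.99 m²/day.
Total thickness b = 19.00 m, so K_eq = Σ(K_i·b_i)/b = 0.7891 m/day.

0.789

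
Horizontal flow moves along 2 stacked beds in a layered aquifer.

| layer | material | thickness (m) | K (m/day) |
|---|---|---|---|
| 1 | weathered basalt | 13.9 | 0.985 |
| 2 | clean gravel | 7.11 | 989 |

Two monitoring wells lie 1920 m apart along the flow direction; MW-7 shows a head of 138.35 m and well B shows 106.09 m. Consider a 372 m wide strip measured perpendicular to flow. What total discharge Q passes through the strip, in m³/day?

44000

Flow is parallel to layering, so each bed carries its own Darcy discharge and the transmissivities add.
Σ(K_i·b_i) = 0.985×13.9 + 989×7.11 = 7045 m²/day.
Hydraulic gradient i = (138.35 − 106.09) / 1920 = 32.26 / 1920 = 0.01680.
Q = Σ(K_i·b_i) · W · i = 7045 × 372 × 0.01680 = 44037 m³/day.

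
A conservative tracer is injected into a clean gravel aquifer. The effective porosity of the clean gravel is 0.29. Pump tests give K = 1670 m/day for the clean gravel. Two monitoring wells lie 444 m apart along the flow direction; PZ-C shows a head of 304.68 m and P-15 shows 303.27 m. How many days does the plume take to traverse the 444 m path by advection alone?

24.3

Hydraulic gradient i = (304.68 − 303.27) / 444 = 1.41 / 444 = 0.003176.
Darcy flux q = K · i = 1670 × 0.003176 = 5.303 m/day.
Seepage velocity v = q / n_e = 5.303 / 0.29 = 18.29 m/day.
Travel time t = L / v = 444 / 18.29 = 24.28 days.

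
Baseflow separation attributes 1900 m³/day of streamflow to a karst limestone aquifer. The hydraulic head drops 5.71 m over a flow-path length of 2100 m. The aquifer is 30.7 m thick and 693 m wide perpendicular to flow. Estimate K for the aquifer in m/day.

Cross-sectional area A = 693 × 30.7 = 21275 m².
Hydraulic gradient i = Δh / L = 5.71 / 2100 = 0.002719.
From Q = K·A·i, K = Q / (A·i) = 1900 / (21275 × 0.002719) = 32.84 m/day.

32.8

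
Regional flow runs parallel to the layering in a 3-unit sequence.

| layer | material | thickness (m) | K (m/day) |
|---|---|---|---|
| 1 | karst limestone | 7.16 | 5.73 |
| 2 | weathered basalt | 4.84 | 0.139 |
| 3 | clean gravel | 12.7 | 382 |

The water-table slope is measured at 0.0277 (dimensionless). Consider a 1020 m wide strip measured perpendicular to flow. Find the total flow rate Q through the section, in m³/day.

Flow is parallel to layering, so each bed carries its own Darcy discharge and the transmissivities add.
Σ(K_i·b_i) = 5.73×7.16 + 0.139×4.84 + 382×12.7 = 4893 m²/day.
Hydraulic gradient i = 0.0277.
Q = Σ(K_i·b_i) · W · i = 4893 × 1020 × 0.02770 = 1.382e+05 m³/day.

138000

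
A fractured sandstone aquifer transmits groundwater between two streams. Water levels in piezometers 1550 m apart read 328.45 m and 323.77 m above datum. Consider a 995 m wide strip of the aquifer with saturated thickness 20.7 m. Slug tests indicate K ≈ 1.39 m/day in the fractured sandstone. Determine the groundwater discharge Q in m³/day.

86.4

Cross-sectional area A = 995 × 20.7 = 20596 m².
Hydraulic gradient i = (328.45 − 323.77) / 1550 = 4.68 / 1550 = 0.003019.
Darcy's law: Q = K · A · i = 1.390 × 20596 × 0.003019 = 86.44 m³/day.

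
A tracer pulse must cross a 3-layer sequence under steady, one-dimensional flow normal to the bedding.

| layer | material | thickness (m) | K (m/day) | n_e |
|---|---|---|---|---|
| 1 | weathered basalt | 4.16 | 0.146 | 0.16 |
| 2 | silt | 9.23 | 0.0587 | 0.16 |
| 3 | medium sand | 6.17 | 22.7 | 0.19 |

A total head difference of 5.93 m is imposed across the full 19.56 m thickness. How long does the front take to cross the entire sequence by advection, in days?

With flow normal to the layers, continuity requires the same specific discharge q through every layer.
Σ(b_i/K_i) = 4.16/0.146 + 9.23/0.0587 + 6.17/22.7 = 186.0 d.
q = Δh / Σ(b_i/K_i) = 5.93 / 186.0 = 0.03188 m/day.
In each layer the seepage velocity is v_i = q/n_i, so the layer transit time is t_i = b_i·n_i / q:
  layer 1 (weathered basalt): t_1 = 4.16 × 0.16 / 0.03188 = 20.88 d
  layer 2 (silt): t_2 = 9.23 × 0.16 / 0.03188 = 46.32 d
  layer 3 (medium sand): t_3 = 6.17 × 0.19 / 0.03188 = 36.77 d
Total t = Σ t_i = 104.0 days.

104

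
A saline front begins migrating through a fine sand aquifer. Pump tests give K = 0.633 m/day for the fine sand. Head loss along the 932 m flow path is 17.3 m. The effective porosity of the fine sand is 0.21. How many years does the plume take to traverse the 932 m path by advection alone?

Hydraulic gradient i = Δh / L = 17.3 / 932 = 0.01856.
Darcy flux q = K · i = 0.6330 × 0.01856 = 0.01175 m/day.
Seepage velocity v = q / n_e = 0.01175 / 0.21 = 0.05595 m/day.
Travel time t = L / v = 932 / 0.05595 = 16657 days = 45.60 years.

45.6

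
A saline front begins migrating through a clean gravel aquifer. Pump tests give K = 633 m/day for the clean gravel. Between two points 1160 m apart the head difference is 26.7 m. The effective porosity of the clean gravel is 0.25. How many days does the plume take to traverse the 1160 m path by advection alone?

Hydraulic gradient i = Δh / L = 26.7 / 1160 = 0.02302.
Darcy flux q = K · i = 633.0 × 0.02302 = 14.57 m/day.
Seepage velocity v = q / n_e = 14.57 / 0.25 = 58.28 m/day.
Travel time t = L / v = 1160 / 58.28 = 19.90 days.

19.9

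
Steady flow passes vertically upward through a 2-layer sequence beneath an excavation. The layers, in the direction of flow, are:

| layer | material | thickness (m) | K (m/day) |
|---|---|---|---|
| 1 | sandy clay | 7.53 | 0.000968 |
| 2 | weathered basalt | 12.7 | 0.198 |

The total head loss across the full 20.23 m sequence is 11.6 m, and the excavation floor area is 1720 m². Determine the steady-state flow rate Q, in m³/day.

2.54

Flow is perpendicular to layering, so the layers act in series and the equivalent K is the thickness-weighted harmonic mean.
Total thickness L = 7.53 + 12.7 = 20.23 m.
Σ(b_i/K_i) = 7.53/0.000968 + 12.7/0.198 = 7843 d.
K_eq = L / Σ(b_i/K_i) = 20.23 / 7843 = 0.002579 m/day.
Q = K_eq · A · (Δh/L) = 0.002579 × 1720 × (11.6/20.23) = 2.544 m³/day.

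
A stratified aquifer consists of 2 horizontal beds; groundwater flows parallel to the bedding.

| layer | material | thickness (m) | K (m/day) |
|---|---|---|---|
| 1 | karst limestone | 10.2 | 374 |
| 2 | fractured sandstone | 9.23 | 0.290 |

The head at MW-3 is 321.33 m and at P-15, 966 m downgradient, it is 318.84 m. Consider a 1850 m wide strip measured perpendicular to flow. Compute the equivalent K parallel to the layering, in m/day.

Flow is parallel to layering, so each bed carries its own Darcy discharge and the transmissivities add.
Σ(K_i·b_i) = 374×10.2 + 0.290×9.23 = 3817 m²/day.
Total thickness b = 19.43 m, so K_eq = Σ(K_i·b_i)/b = 196.5 m/day.

196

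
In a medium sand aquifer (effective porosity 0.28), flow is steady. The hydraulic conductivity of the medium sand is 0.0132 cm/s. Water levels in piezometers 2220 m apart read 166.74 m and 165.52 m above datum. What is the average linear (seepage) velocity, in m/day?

0.0224

Convert K: 0.0132 cm/s × 864 = 11.40 m/day.
Hydraulic gradient i = (166.74 − 165.52) / 2220 = 1.22 / 2220 = 0.0005495.
Darcy flux q = K · i = 11.40 × 0.0005495 = 0.006268 m/day.
Seepage velocity v = q / n_e = 0.006268 / 0.28 = 0.02238 m/day.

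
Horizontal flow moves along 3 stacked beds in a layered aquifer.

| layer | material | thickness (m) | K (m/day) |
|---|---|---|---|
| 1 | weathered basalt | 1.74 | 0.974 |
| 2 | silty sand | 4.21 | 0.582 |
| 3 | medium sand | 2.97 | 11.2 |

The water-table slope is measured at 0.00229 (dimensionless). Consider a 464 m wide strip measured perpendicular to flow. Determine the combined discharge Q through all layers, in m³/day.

Flow is parallel to layering, so each bed carries its own Darcy discharge and the transmissivities add.
Σ(K_i·b_i) = 0.974×1.74 + 0.582×4.21 + 11.2×2.97 = 37.41 m²/day.
Hydraulic gradient i = 0.00229.
Q = Σ(K_i·b_i) · W · i = 37.41 × 464 × 0.002290 = 39.75 m³/day.

39.7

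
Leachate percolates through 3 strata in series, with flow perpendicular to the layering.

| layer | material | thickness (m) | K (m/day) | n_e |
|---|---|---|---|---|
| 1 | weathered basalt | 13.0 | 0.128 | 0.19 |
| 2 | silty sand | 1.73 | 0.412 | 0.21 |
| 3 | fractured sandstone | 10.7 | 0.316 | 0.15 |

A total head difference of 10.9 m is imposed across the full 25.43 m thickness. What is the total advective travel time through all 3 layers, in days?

With flow normal to the layers, continuity requires the same specific discharge q through every layer.
Σ(b_i/K_i) = 13.0/0.128 + 1.73/0.412 + 10.7/0.316 = 139.6 d.
q = Δh / Σ(b_i/K_i) = 10.9 / 139.6 = 0.07807 m/day.
In each layer the seepage velocity is v_i = q/n_i, so the layer transit time is t_i = b_i·n_i / q:
  layer 1 (weathered basalt): t_1 = 13.0 × 0.19 / 0.07807 = 31.64 d
  layer 2 (silty sand): t_2 = 1.73 × 0.21 / 0.07807 = 4.654 d
  layer 3 (fractured sandstone): t_3 = 10.7 × 0.15 / 0.07807 = 20.56 d
Total t = Σ t_i = 56.85 days.

56.9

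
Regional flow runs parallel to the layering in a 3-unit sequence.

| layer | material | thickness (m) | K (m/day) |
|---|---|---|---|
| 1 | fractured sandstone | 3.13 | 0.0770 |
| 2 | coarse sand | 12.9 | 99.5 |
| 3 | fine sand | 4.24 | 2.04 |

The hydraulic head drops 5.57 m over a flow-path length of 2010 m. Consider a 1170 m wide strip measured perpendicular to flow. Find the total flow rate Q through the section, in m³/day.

4190

Flow is parallel to layering, so each bed carries its own Darcy discharge and the transmissivities add.
Σ(K_i·b_i) = 0.0770×3.13 + 99.5×12.9 + 2.04×4.24 = 1292 m²/day.
Hydraulic gradient i = Δh / L = 5.57 / 2010 = 0.002771.
Q = Σ(K_i·b_i) · W · i = 1292 × 1170 × 0.002771 = 4190 m³/day.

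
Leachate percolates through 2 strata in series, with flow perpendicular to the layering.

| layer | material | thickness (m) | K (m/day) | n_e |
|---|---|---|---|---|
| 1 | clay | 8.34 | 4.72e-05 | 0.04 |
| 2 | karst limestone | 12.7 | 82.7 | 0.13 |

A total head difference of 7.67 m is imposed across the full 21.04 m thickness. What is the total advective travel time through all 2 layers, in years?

With flow normal to the layers, continuity requires the same specific discharge q through every layer.
Σ(b_i/K_i) = 8.34/4.72e-05 + 12.7/82.7 = 1.767e+05 d.
q = Δh / Σ(b_i/K_i) = 7.67 / 1.767e+05 = 4.341e-05 m/day.
In each layer the seepage velocity is v_i = q/n_i, so the layer transit time is t_i = b_i·n_i / q:
  layer 1 (clay): t_1 = 8.34 × 0.04 / 4.341e-05 = 7685 d
  layer 2 (karst limestone): t_2 = 12.7 × 0.13 / 4.341e-05 = 38034 d
Total t = Σ t_i = 45720 days = 125.2 years.

125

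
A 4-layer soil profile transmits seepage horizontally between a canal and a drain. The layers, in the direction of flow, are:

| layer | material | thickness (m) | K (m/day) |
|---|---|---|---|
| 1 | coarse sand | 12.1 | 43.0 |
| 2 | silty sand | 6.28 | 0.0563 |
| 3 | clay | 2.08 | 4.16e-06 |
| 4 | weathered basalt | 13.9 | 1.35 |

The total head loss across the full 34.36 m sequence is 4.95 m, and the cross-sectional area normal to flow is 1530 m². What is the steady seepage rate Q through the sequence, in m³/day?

Flow is perpendicular to layering, so the layers act in series and the equivalent K is the thickness-weighted harmonic mean.
Total thickness L = 12.1 + 6.28 + 2.08 + 13.9 = 34.36 m.
Σ(b_i/K_i) = 12.1/43.0 + 6.28/0.0563 + 2.08/4.16e-06 + 13.9/1.35 = 5.001e+05 d.
K_eq = L / Σ(b_i/K_i) = 34.36 / 5.001e+05 = 6.870e-05 m/day.
Q = K_eq · A · (Δh/L) = 6.870e-05 × 1530 × (4.95/34.36) = 0.01514 m³/day.

0.0151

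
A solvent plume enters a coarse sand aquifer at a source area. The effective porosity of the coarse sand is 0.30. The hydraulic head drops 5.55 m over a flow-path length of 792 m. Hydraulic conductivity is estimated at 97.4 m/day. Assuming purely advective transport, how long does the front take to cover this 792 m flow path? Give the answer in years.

Hydraulic gradient i = Δh / L = 5.55 / 792 = 0.007008.
Darcy flux q = K · i = 97.40 × 0.007008 = 0.6825 m/day.
Seepage velocity v = q / n_e = 0.6825 / 0.30 = 2.275 m/day.
Travel time t = L / v = 792 / 2.275 = 348.1 days = 0.9531 years.

0.953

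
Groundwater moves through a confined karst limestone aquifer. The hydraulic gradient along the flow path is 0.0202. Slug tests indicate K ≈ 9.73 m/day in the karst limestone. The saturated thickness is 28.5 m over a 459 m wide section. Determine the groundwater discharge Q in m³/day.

2570

Cross-sectional area A = 459 × 28.5 = 13082 m².
Hydraulic gradient i = 0.0202.
Darcy's law: Q = K · A · i = 9.730 × 13082 × 0.02020 = 2571 m³/day.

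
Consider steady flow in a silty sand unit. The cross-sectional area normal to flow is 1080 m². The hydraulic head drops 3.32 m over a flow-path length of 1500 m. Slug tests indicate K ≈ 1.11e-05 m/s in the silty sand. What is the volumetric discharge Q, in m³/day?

Convert K: 1.11e-05 m/s × 86400 = 0.9590 m/day.
Hydraulic gradient i = Δh / L = 3.32 / 1500 = 0.002213.
Darcy's law: Q = K · A · i = 0.9590 × 1080 × 0.002213 = 2.292 m³/day.

2.29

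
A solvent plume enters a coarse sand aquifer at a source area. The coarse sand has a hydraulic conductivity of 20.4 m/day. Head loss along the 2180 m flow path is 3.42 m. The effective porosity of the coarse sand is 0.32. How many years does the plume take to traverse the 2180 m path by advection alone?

59.7

Hydraulic gradient i = Δh / L = 3.42 / 2180 = 0.001569.
Darcy flux q = K · i = 20.40 × 0.001569 = 0.03200 m/day.
Seepage velocity v = q / n_e = 0.03200 / 0.32 = 0.1000 m/day.
Travel time t = L / v = 2180 / 0.1000 = 21798 days = 59.68 years.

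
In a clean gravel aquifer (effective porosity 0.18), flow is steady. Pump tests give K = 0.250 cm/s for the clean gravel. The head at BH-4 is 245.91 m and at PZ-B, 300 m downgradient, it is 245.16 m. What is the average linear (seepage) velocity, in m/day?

3.00

Convert K: 0.250 cm/s × 864 = 216.0 m/day.
Hydraulic gradient i = (245.91 − 245.16) / 300 = 0.75 / 300 = 0.002500.
Darcy flux q = K · i = 216.0 × 0.002500 = 0.5400 m/day.
Seepage velocity v = q / n_e = 0.5400 / 0.18 = 3.000 m/day.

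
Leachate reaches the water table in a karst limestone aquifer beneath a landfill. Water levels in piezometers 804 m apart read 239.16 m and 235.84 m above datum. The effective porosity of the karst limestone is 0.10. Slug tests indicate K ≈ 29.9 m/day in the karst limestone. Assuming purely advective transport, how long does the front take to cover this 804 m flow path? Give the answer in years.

Hydraulic gradient i = (239.16 − 235.84) / 804 = 3.32 / 804 = 0.004129.
Darcy flux q = K · i = 29.90 × 0.004129 = 0.1235 m/day.
Seepage velocity v = q / n_e = 0.1235 / 0.10 = 1.235 m/day.
Travel time t = L / v = 804 / 1.235 = 651.2 days = 1.783 years.

1.78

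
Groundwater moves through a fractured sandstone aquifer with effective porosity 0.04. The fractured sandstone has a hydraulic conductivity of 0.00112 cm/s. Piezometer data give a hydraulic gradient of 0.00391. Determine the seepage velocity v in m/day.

0.0946

Convert K: 0.00112 cm/s × 864 = 0.9677 m/day.
Hydraulic gradient i = 0.00391.
Darcy flux q = K · i = 0.9677 × 0.003910 = 0.003784 m/day.
Seepage velocity v = q / n_e = 0.003784 / 0.04 = 0.09459 m/day.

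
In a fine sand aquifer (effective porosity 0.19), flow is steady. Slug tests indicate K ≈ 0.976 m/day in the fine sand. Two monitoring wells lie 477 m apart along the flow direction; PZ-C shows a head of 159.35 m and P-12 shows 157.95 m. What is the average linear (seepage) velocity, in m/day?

0.0151

Hydraulic gradient i = (159.35 − 157.95) / 477 = 1.4 / 477 = 0.002935.
Darcy flux q = K · i = 0.9760 × 0.002935 = 0.002865 m/day.
Seepage velocity v = q / n_e = 0.002865 / 0.19 = 0.01508 m/day.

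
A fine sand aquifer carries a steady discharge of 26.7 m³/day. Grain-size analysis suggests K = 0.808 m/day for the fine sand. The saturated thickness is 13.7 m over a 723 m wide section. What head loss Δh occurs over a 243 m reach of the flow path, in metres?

0.811

Cross-sectional area A = 723 × 13.7 = 9905 m².
From Q = K·A·i, i = Q / (K·A) = 26.7 / (0.8080 × 9905) = 0.003336.
Head loss Δh = i · L = 0.003336 × 243 = 0.8107 m.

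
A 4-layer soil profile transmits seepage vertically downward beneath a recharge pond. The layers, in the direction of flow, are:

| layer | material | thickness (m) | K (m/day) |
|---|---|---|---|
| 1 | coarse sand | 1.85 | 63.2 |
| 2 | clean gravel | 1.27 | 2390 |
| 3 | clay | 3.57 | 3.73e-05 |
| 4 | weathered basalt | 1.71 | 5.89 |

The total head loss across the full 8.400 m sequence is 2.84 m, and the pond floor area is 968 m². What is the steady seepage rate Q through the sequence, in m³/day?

0.0287

Flow is perpendicular to layering, so the layers act in series and the equivalent K is the thickness-weighted harmonic mean.
Total thickness L = 1.85 + 1.27 + 3.57 + 1.71 = 8.400 m.
Σ(b_i/K_i) = 1.85/63.2 + 1.27/2390 + 3.57/3.73e-05 + 1.71/5.89 = 95711 d.
K_eq = L / Σ(b_i/K_i) = 8.400 / 95711 = 8.776e-05 m/day.
Q = K_eq · A · (Δh/L) = 8.776e-05 × 968 × (2.84/8.400) = 0.02872 m³/day.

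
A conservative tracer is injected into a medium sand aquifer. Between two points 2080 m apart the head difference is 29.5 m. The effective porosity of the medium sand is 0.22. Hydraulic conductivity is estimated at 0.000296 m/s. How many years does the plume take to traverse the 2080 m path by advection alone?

Convert K: 0.000296 m/s × 86400 = 25.57 m/day.
Hydraulic gradient i = Δh / L = 29.5 / 2080 = 0.01418.
Darcy flux q = K · i = 25.57 × 0.01418 = 0.3627 m/day.
Seepage velocity v = q / n_e = 0.3627 / 0.22 = 1.649 m/day.
Travel time t = L / v = 2080 / 1.649 = 1262 days = 3.454 years.

3.45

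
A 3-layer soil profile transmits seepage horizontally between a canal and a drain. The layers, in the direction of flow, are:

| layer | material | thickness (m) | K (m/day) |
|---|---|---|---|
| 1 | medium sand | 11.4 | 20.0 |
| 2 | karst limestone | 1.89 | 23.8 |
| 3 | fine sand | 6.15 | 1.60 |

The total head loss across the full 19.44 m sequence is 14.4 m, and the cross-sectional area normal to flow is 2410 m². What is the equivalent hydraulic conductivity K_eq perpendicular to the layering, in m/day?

4.33

Flow is perpendicular to layering, so the layers act in series and the equivalent K is the thickness-weighted harmonic mean.
Total thickness L = 11.4 + 1.89 + 6.15 = 19.44 m.
Σ(b_i/K_i) = 11.4/20.0 + 1.89/23.8 + 6.15/1.60 = 4.493 d.
K_eq = L / Σ(b_i/K_i) = 19.44 / 4.493 = 4.327 m/day.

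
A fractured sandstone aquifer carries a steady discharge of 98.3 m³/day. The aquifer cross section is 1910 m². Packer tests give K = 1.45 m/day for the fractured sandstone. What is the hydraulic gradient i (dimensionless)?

From Q = K·A·i, i = Q / (K·A) = 98.3 / (1.450 × 1910) = 0.03549.

0.0355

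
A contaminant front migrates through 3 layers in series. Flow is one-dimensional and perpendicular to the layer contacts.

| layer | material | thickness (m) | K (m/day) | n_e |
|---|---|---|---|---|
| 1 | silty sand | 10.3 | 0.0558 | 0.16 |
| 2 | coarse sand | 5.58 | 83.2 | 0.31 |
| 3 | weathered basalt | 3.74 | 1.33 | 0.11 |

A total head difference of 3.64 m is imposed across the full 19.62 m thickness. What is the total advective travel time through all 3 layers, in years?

0.534

With flow normal to the layers, continuity requires the same specific discharge q through every layer.
Σ(b_i/K_i) = 10.3/0.0558 + 5.58/83.2 + 3.74/1.33 = 187.5 d.
q = Δh / Σ(b_i/K_i) = 3.64 / 187.5 = 0.01942 m/day.
In each layer the seepage velocity is v_i = q/n_i, so the layer transit time is t_i = b_i·n_i / q:
  layer 1 (silty sand): t_1 = 10.3 × 0.16 / 0.01942 = 84.88 d
  layer 2 (coarse sand): t_2 = 5.58 × 0.31 / 0.01942 = 89.09 d
  layer 3 (weathered basalt): t_3 = 3.74 × 0.11 / 0.01942 = 21.19 d
Total t = Σ t_i = 195.2 days = 0.5343 years.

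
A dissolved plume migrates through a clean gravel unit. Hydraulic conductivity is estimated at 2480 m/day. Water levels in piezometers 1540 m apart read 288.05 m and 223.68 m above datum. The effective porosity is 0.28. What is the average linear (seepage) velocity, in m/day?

Hydraulic gradient i = (288.05 − 223.68) / 1540 = 64.37 / 1540 = 0.04180.
Darcy flux q = K · i = 2480 × 0.04180 = 103.7 m/day.
Seepage velocity v = q / n_e = 103.7 / 0.28 = 370.2 m/day.

370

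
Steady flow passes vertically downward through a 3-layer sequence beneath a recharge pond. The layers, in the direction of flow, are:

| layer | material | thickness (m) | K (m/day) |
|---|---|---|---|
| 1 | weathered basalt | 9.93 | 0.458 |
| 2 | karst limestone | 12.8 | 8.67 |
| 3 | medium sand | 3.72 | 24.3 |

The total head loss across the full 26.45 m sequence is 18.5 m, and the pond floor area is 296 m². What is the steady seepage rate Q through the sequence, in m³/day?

Flow is perpendicular to layering, so the layers act in series and the equivalent K is the thickness-weighted harmonic mean.
Total thickness L = 9.93 + 12.8 + 3.72 = 26.45 m.
Σ(b_i/K_i) = 9.93/0.458 + 12.8/8.67 + 3.72/24.3 = 23.31 d.
K_eq = L / Σ(b_i/K_i) = 26.45 / 23.31 = 1.135 m/day.
Q = K_eq · A · (Δh/L) = 1.135 × 296 × (18.5/26.45) = 234.9 m³/day.

235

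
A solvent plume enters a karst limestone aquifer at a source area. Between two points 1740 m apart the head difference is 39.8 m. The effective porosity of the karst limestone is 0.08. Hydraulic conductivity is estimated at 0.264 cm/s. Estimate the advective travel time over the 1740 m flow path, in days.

Convert K: 0.264 cm/s × 864 = 228.1 m/day.
Hydraulic gradient i = Δh / L = 39.8 / 1740 = 0.02287.
Darcy flux q = K · i = 228.1 × 0.02287 = 5.217 m/day.
Seepage velocity v = q / n_e = 5.217 / 0.08 = 65.22 m/day.
Travel time t = L / v = 1740 / 65.22 = 26.68 days.

26.7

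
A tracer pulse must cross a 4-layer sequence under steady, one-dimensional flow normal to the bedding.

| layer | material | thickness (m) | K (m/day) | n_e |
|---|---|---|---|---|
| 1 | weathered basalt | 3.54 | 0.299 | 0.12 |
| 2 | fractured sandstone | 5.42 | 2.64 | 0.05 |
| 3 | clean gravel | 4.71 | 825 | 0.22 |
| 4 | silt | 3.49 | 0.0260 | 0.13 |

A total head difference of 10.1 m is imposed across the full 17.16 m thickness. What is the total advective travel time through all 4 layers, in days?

32.1

With flow normal to the layers, continuity requires the same specific discharge q through every layer.
Σ(b_i/K_i) = 3.54/0.299 + 5.42/2.64 + 4.71/825 + 3.49/0.0260 = 148.1 d.
q = Δh / Σ(b_i/K_i) = 10.1 / 148.1 = 0.06818 m/day.
In each layer the seepage velocity is v_i = q/n_i, so the layer transit time is t_i = b_i·n_i / q:
  layer 1 (weathered basalt): t_1 = 3.54 × 0.12 / 0.06818 = 6.230 d
  layer 2 (fractured sandstone): t_2 = 5.42 × 0.05 / 0.06818 = 3.975 d
  layer 3 (clean gravel): t_3 = 4.71 × 0.22 / 0.06818 = 15.20 d
  layer 4 (silt): t_4 = 3.49 × 0.13 / 0.06818 = 6.654 d
Total t = Σ t_i = 32.06 days.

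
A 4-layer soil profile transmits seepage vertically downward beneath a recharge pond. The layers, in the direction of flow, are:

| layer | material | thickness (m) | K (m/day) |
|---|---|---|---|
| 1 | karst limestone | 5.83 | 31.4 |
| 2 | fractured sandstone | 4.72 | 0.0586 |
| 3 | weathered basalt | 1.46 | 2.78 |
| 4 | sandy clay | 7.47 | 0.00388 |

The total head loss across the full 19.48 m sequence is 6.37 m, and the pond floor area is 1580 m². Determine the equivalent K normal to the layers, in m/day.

0.00971

Flow is perpendicular to layering, so the layers act in series and the equivalent K is the thickness-weighted harmonic mean.
Total thickness L = 5.83 + 4.72 + 1.46 + 7.47 = 19.48 m.
Σ(b_i/K_i) = 5.83/31.4 + 4.72/0.0586 + 1.46/2.78 + 7.47/0.00388 = 2007 d.
K_eq = L / Σ(b_i/K_i) = 19.48 / 2007 = 0.009708 m/day.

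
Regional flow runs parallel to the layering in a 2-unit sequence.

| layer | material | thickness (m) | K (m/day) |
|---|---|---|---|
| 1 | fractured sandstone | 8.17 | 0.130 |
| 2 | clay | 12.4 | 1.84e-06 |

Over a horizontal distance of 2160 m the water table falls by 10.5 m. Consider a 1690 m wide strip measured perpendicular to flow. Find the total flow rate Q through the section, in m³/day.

Flow is parallel to layering, so each bed carries its own Darcy discharge and the transmissivities add.
Σ(K_i·b_i) = 0.130×8.17 + 1.84e-06×12.4 = 1.062 m²/day.
Hydraulic gradient i = Δh / L = 10.5 / 2160 = 0.004861.
Q = Σ(K_i·b_i) · W · i = 1.062 × 1690 × 0.004861 = 8.726 m³/day.

8.73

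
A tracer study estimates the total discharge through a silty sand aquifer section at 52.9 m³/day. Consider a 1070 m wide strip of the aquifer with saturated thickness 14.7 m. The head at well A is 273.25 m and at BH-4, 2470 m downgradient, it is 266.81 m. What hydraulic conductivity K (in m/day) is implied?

1.29

Cross-sectional area A = 1070 × 14.7 = 15729 m².
Hydraulic gradient i = (273.25 − 266.81) / 2470 = 6.44 / 2470 = 0.002607.
From Q = K·A·i, K = Q / (A·i) = 52.9 / (15729 × 0.002607) = 1.290 m/day.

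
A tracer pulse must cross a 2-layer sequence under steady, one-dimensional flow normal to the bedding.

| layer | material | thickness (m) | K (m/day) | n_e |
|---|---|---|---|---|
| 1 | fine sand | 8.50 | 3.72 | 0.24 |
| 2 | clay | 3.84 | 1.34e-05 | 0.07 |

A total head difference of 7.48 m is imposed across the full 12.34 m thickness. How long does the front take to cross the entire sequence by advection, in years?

242

With flow normal to the layers, continuity requires the same specific discharge q through every layer.
Σ(b_i/K_i) = 8.50/3.72 + 3.84/1.34e-05 = 2.866e+05 d.
q = Δh / Σ(b_i/K_i) = 7.48 / 2.866e+05 = 2.610e-05 m/day.
In each layer the seepage velocity is v_i = q/n_i, so the layer transit time is t_i = b_i·n_i / q:
  layer 1 (fine sand): t_1 = 8.50 × 0.24 / 2.610e-05 = 78155 d
  layer 2 (clay): t_2 = 3.84 × 0.07 / 2.610e-05 = 10298 d
Total t = Σ t_i = 88453 days = 242.2 years.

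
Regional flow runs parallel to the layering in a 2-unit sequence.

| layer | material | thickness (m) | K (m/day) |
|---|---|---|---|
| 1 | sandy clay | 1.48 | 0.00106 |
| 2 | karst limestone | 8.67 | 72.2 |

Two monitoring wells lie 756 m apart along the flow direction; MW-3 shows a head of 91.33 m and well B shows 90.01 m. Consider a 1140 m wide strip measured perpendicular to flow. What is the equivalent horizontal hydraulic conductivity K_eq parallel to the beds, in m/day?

61.7

Flow is parallel to layering, so each bed carries its own Darcy discharge and the transmissivities add.
Σ(K_i·b_i) = 0.00106×1.48 + 72.2×8.67 = 626.0 m²/day.
Total thickness b = 10.15 m, so K_eq = Σ(K_i·b_i)/b = 61.67 m/day.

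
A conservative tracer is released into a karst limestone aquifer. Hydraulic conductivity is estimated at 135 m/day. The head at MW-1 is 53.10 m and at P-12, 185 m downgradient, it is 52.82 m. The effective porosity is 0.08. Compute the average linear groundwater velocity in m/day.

2.55

Hydraulic gradient i = (53.10 − 52.82) / 185 = 0.28 / 185 = 0.001514.
Darcy flux q = K · i = 135.0 × 0.001514 = 0.2043 m/day.
Seepage velocity v = q / n_e = 0.2043 / 0.08 = 2.554 m/day.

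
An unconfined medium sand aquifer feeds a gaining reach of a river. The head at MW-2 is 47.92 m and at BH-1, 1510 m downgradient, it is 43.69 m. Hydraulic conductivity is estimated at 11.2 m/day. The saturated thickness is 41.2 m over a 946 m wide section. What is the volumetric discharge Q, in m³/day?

1220

Cross-sectional area A = 946 × 41.2 = 38975 m².
Hydraulic gradient i = (47.92 − 43.69) / 1510 = 4.23 / 1510 = 0.002801.
Darcy's law: Q = K · A · i = 11.20 × 38975 × 0.002801 = 1223 m³/day.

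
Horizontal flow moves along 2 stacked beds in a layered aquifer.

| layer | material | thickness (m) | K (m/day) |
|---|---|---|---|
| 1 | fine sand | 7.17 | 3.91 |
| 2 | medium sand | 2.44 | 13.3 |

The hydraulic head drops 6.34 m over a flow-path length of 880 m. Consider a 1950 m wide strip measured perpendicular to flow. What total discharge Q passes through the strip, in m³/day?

Flow is parallel to layering, so each bed carries its own Darcy discharge and the transmissivities add.
Σ(K_i·b_i) = 3.91×7.17 + 13.3×2.44 = 60.49 m²/day.
Hydraulic gradient i = Δh / L = 6.34 / 880 = 0.007205.
Q = Σ(K_i·b_i) · W · i = 60.49 × 1950 × 0.007205 = 849.8 m³/day.

850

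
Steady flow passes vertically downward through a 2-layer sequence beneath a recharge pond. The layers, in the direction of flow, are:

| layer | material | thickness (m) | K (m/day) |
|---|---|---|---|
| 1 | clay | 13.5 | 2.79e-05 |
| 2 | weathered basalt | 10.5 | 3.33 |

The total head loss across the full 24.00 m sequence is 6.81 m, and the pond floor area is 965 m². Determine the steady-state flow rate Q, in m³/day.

0.0136

Flow is perpendicular to layering, so the layers act in series and the equivalent K is the thickness-weighted harmonic mean.
Total thickness L = 13.5 + 10.5 = 24.00 m.
Σ(b_i/K_i) = 13.5/2.79e-05 + 10.5/3.33 = 4.839e+05 d.
K_eq = L / Σ(b_i/K_i) = 24.00 / 4.839e+05 = 4.960e-05 m/day.
Q = K_eq · A · (Δh/L) = 4.960e-05 × 965 × (6.81/24.00) = 0.01358 m³/day.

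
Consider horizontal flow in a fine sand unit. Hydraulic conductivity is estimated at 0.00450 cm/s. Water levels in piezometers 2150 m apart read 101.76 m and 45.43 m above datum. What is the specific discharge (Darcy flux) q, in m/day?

Convert K: 0.00450 cm/s × 864 = 3.888 m/day.
Hydraulic gradient i = (101.76 − 45.43) / 2150 = 56.33 / 2150 = 0.02620.
Specific discharge q = K · i = 3.888 × 0.02620 = 0.1019 m/day.

0.102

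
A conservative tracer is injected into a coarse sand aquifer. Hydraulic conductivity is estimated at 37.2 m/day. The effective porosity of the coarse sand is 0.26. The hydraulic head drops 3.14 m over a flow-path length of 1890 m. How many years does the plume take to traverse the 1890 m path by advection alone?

Hydraulic gradient i = Δh / L = 3.14 / 1890 = 0.001661.
Darcy flux q = K · i = 37.20 × 0.001661 = 0.06180 m/day.
Seepage velocity v = q / n_e = 0.06180 / 0.26 = 0.2377 m/day.
Travel time t = L / v = 1890 / 0.2377 = 7951 days = 21.77 years.

21.8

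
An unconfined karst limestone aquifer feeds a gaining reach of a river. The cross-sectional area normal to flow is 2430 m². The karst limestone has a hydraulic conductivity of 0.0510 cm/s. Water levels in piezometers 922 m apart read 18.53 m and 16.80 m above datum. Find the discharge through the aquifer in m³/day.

Convert K: 0.0510 cm/s × 864 = 44.06 m/day.
Hydraulic gradient i = (18.53 − 16.80) / 922 = 1.73 / 922 = 0.001876.
Darcy's law: Q = K · A · i = 44.06 × 2430 × 0.001876 = 200.9 m³/day.

201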